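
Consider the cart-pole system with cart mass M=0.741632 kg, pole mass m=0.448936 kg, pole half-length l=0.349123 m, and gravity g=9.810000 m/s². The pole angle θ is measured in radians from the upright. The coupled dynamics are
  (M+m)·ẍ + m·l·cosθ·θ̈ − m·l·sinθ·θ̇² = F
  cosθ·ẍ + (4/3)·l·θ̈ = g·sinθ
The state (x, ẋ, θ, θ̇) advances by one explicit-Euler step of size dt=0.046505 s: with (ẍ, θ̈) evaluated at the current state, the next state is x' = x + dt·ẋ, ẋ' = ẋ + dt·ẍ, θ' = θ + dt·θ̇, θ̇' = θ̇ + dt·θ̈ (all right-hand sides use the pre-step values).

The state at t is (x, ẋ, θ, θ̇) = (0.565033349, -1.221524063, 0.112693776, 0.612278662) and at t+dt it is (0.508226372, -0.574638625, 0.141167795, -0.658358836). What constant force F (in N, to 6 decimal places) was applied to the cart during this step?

ẍ = (ẋ'−ẋ)/dt = (-0.574638625−-1.221524063)/0.046505 = 13.910019
θ̈ = (θ̇'−θ̇)/dt = (-0.658358836−0.612278662)/0.046505 = -27.322600
sinθ=0.112455, cosθ=0.993657
F = (M+m)·ẍ + m·l·cosθ·θ̈ − m·l·sinθ·θ̇² = 16.560824 + -4.255213 − 0.006608 = 12.299003

F = 12.299003 N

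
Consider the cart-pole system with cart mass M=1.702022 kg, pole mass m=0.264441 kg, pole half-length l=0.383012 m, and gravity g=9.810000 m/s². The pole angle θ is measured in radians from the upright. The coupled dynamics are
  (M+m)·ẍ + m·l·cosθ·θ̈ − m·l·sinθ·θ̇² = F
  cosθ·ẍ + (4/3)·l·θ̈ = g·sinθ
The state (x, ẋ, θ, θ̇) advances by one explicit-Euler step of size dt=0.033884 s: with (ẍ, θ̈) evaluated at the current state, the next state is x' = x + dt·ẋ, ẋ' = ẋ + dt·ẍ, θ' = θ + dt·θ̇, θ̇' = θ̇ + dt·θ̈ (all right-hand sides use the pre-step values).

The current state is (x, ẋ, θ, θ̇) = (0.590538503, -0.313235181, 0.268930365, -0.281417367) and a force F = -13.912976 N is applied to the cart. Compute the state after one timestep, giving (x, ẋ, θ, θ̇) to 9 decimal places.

sinθ=0.265700401, cosθ=0.964055650
temp = (F + m·l·θ̇²·sinθ)/(M+m) = (-13.912976 + 0.002131254)/1.966463 = -7.074043471
θ̈ = (g·sinθ − cosθ·temp)/(l·(4/3 − m·cos²θ/(M+m))) = 20.367385344
ẍ = temp − m·l·θ̈·cosθ/(M+m) = -8.085373207
Euler: x'=0.590538503+0.033884·-0.313235181=0.579924842, ẋ'=-0.313235181+0.033884·-8.085373207=-0.587199967
       θ'=0.268930365+0.033884·-0.281417367=0.259394819, θ̇'=-0.281417367+0.033884·20.367385344=0.408711118

(0.579924842, -0.587199967, 0.259394819, 0.408711118)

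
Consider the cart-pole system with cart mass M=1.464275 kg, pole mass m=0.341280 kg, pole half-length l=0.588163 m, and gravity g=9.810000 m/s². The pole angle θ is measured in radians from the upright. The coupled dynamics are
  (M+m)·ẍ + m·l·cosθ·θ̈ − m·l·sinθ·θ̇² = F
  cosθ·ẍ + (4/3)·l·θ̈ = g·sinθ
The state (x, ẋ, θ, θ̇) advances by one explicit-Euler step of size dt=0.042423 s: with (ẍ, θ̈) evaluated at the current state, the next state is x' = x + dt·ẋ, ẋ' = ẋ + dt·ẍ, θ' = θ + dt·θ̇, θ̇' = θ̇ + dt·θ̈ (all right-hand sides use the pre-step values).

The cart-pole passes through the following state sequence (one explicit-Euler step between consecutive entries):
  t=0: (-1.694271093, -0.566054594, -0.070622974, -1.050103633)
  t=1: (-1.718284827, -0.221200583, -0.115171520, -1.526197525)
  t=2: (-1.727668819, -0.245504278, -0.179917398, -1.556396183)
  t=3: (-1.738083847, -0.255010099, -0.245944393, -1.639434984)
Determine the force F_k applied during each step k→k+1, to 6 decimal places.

step 0→1:
  ẍ = (ẋ'−ẋ)/dt = (-0.221200583−-0.566054594)/0.042423 = 8.128940
  θ̈ = (θ̇'−θ̇)/dt = (-1.526197525−-1.050103633)/0.042423 = -11.222542
  sinθ=-0.070564, cosθ=0.997507
  F = (M+m)·ẍ + m·l·cosθ·θ̈ − m·l·sinθ·θ̇² = 14.677248 + -2.247066 − -0.015619 = 12.445801
step 1→2:
  ẍ = (ẋ'−ẋ)/dt = (-0.245504278−-0.221200583)/0.042423 = -0.572890
  θ̈ = (θ̇'−θ̇)/dt = (-1.556396183−-1.526197525)/0.042423 = -0.711846
  sinθ=-0.114917, cosθ=0.993375
  F = (M+m)·ẍ + m·l·cosθ·θ̈ − m·l·sinθ·θ̇² = -1.034384 + -0.141941 − -0.053730 = -1.122595
step 2→3:
  ẍ = (ẋ'−ẋ)/dt = (-0.255010099−-0.245504278)/0.042423 = -0.224072
  θ̈ = (θ̇'−θ̇)/dt = (-1.639434984−-1.556396183)/0.042423 = -1.957401
  sinθ=-0.178948, cosθ=0.983858
  F = (M+m)·ẍ + m·l·cosθ·θ̈ − m·l·sinθ·θ̇² = -0.404575 + -0.386564 − -0.087011 = -0.704127

F_0 = 12.445801 N
F_1 = -1.122595 N
F_2 = -0.704127 N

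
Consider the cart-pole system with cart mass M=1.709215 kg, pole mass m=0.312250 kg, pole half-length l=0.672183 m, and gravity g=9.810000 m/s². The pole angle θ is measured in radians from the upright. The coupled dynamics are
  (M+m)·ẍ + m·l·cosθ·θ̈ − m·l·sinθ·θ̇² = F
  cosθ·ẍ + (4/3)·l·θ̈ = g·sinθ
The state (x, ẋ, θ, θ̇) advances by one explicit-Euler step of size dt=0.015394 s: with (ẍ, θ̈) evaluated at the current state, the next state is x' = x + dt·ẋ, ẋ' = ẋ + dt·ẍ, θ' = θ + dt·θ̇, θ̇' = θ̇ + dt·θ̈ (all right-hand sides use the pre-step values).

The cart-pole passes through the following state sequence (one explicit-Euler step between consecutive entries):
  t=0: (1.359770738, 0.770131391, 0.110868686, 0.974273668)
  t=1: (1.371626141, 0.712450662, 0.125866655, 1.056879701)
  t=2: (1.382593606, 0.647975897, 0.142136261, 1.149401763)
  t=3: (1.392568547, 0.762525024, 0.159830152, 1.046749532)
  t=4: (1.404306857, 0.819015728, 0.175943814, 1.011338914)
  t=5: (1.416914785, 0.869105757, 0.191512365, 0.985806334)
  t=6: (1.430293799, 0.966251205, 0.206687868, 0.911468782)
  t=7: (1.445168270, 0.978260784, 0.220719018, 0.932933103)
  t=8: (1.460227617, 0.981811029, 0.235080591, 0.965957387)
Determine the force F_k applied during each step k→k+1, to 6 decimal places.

step 0→1:
  ẍ = (ẋ'−ẋ)/dt = (0.712450662−0.770131391)/0.015394 = -3.746962
  θ̈ = (θ̇'−θ̇)/dt = (1.056879701−0.974273668)/0.015394 = 5.366119
  sinθ=0.110642, cosθ=0.993860
  F = (M+m)·ẍ + m·l·cosθ·θ̈ − m·l·sinθ·θ̇² = -7.574352 + 1.119375 − 0.022043 = -6.477020
step 1→2:
  ẍ = (ẋ'−ẋ)/dt = (0.647975897−0.712450662)/0.015394 = -4.188305
  θ̈ = (θ̇'−θ̇)/dt = (1.149401763−1.056879701)/0.015394 = 6.010268
  sinθ=0.125535, cosθ=0.992089
  F = (M+m)·ẍ + m·l·cosθ·θ̈ − m·l·sinθ·θ̇² = -8.466512 + 1.251511 − 0.029431 = -7.244432
step 2→3:
  ẍ = (ẋ'−ẋ)/dt = (0.762525024−0.647975897)/0.015394 = 7.441154
  θ̈ = (θ̇'−θ̇)/dt = (1.046749532−1.149401763)/0.015394 = -6.668327
  sinθ=0.141658, cosθ=0.989916
  F = (M+m)·ẍ + m·l·cosθ·θ̈ − m·l·sinθ·θ̇² = 15.042033 + -1.385495 − 0.039280 = 13.617257
step 3→4:
  ẍ = (ẋ'−ẋ)/dt = (0.819015728−0.762525024)/0.015394 = 3.669657
  θ̈ = (θ̇'−θ̇)/dt = (1.011338914−1.046749532)/0.015394 = -2.300287
  sinθ=0.159151, cosθ=0.987254
  F = (M+m)·ẍ + m·l·cosθ·θ̈ − m·l·sinθ·θ̇² = 7.418084 + -0.476652 − 0.036600 = 6.904832
step 4→5:
  ẍ = (ẋ'−ẋ)/dt = (0.869105757−0.819015728)/0.015394 = 3.253867
  θ̈ = (θ̇'−θ̇)/dt = (0.985806334−1.011338914)/0.015394 = -1.658606
  sinθ=0.175037, cosθ=0.984562
  F = (M+m)·ẍ + m·l·cosθ·θ̈ − m·l·sinθ·θ̇² = 6.577578 + -0.342749 − 0.037576 = 6.197253
step 5→6:
  ẍ = (ẋ'−ẋ)/dt = (0.966251205−0.869105757)/0.015394 = 6.310605
  θ̈ = (θ̇'−θ̇)/dt = (0.911468782−0.985806334)/0.015394 = -4.828995
  sinθ=0.190344, cosθ=0.981717
  F = (M+m)·ẍ + m·l·cosθ·θ̈ − m·l·sinθ·θ̇² = 12.756666 + -0.995023 − 0.038825 = 11.722818
step 6→7:
  ẍ = (ẋ'−ẋ)/dt = (0.978260784−0.966251205)/0.015394 = 0.780147
  θ̈ = (θ̇'−θ̇)/dt = (0.932933103−0.911468782)/0.015394 = 1.394330
  sinθ=0.205219, cosθ=0.978716
  F = (M+m)·ẍ + m·l·cosθ·θ̈ − m·l·sinθ·θ̇² = 1.577039 + 0.286426 − 0.035784 = 1.827681
step 7→8:
  ẍ = (ẋ'−ẋ)/dt = (0.981811029−0.978260784)/0.015394 = 0.230625
  θ̈ = (θ̇'−θ̇)/dt = (0.965957387−0.932933103)/0.015394 = 2.145270
  sinθ=0.218931, cosθ=0.975740
  F = (M+m)·ẍ + m·l·cosθ·θ̈ − m·l·sinθ·θ̇² = 0.466201 + 0.439345 − 0.039994 = 0.865552

F_0 = -6.477020 N
F_1 = -7.244432 N
F_2 = 13.617257 N
F_3 = 6.904832 N
F_4 = 6.197253 N
F_5 = 11.722818 N
F_6 = 1.827681 N
F_7 = 0.865552 N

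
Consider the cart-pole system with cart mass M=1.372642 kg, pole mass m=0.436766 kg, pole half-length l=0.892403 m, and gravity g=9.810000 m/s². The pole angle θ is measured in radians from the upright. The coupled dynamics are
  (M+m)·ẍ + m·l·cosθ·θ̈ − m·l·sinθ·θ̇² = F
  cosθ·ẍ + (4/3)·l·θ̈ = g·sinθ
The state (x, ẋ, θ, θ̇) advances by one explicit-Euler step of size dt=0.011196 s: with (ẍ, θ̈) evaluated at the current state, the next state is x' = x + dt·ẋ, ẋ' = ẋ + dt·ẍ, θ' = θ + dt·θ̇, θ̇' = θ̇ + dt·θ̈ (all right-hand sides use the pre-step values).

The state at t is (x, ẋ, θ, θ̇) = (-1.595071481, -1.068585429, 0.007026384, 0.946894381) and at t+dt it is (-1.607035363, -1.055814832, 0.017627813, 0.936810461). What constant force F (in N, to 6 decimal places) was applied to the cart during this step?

ẍ = (ẋ'−ẋ)/dt = (-1.055814832−-1.068585429)/0.011196 = 1.140639
θ̈ = (θ̇'−θ̇)/dt = (0.936810461−0.946894381)/0.011196 = -0.900672
sinθ=0.007026, cosθ=0.999975
F = (M+m)·ẍ + m·l·cosθ·θ̈ − m·l·sinθ·θ̇² = 2.063882 + -0.351047 − 0.002456 = 1.710379

F = 1.710379 N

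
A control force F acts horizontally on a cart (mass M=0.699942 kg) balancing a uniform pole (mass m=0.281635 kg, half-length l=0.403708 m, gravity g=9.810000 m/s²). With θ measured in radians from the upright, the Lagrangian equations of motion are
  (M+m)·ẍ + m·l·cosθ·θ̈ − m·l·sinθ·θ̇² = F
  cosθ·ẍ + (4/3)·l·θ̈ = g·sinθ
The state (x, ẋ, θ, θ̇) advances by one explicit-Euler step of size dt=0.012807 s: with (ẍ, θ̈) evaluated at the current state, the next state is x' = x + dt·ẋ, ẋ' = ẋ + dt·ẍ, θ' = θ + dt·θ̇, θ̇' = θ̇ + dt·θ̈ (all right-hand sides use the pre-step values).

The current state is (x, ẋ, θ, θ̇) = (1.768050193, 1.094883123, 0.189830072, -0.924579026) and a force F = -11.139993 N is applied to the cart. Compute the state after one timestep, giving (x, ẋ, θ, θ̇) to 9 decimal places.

(1.782072361, 0.905452679, 0.177988988, -0.534939337)

sinθ=0.188692022, cosθ=0.982036313
temp = (F + m·l·θ̇²·sinθ)/(M+m) = (-11.139993 + 0.018339842)/0.981577 = -11.330392988
θ̈ = (g·sinθ − cosθ·temp)/(l·(4/3 − m·cos²θ/(M+m))) = 30.423962563
ẍ = temp − m·l·θ̈·cosθ/(M+m) = -14.791164545
Euler: x'=1.768050193+0.012807·1.094883123=1.782072361, ẋ'=1.094883123+0.012807·-14.791164545=0.905452679
       θ'=0.189830072+0.012807·-0.924579026=0.177988988, θ̇'=-0.924579026+0.012807·30.423962563=-0.534939337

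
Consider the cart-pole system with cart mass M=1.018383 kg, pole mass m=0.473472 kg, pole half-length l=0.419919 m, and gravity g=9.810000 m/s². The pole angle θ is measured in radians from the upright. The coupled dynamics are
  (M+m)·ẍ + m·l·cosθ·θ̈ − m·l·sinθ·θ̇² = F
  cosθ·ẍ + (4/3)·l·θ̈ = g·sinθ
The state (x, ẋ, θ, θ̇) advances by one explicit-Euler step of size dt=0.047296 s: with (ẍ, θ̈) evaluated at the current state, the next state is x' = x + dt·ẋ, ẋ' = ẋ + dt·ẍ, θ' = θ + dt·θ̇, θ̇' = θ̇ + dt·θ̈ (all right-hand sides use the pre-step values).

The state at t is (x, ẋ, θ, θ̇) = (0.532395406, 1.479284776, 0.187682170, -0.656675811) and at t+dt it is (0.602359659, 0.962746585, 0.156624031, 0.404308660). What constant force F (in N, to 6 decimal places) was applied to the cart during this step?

ẍ = (ẋ'−ẋ)/dt = (0.962746585−1.479284776)/0.047296 = -10.921393
θ̈ = (θ̇'−θ̇)/dt = (0.404308660−-0.656675811)/0.047296 = 22.432858
sinθ=0.186582, cosθ=0.982439
F = (M+m)·ẍ + m·l·cosθ·θ̈ − m·l·sinθ·θ̇² = -16.293134 + 4.381776 − 0.015997 = -11.927355

F = -11.927355 N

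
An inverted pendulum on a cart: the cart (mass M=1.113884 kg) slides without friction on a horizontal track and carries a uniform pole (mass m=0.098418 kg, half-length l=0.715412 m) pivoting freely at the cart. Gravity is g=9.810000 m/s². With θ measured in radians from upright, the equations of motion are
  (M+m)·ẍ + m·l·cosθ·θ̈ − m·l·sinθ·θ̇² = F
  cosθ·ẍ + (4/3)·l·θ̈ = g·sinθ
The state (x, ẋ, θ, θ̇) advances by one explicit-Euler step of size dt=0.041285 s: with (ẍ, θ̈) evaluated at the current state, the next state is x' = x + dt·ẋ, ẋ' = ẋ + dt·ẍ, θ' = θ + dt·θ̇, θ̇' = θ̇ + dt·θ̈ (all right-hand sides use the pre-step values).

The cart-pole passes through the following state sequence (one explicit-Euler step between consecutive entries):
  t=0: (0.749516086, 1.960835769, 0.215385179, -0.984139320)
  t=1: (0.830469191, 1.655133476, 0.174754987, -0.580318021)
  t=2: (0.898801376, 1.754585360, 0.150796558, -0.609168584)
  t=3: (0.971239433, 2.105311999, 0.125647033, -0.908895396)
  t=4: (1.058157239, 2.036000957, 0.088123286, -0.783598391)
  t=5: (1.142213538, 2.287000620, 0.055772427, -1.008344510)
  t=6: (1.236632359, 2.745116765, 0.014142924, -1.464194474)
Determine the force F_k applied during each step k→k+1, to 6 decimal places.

step 0→1:
  ẍ = (ẋ'−ẋ)/dt = (1.655133476−1.960835769)/0.041285 = -7.404682
  θ̈ = (θ̇'−θ̇)/dt = (-0.580318021−-0.984139320)/0.041285 = 9.781308
  sinθ=0.213724, cosθ=0.976894
  F = (M+m)·ẍ + m·l·cosθ·θ̈ − m·l·sinθ·θ̇² = -8.976711 + 0.672783 − 0.014575 = -8.318502
step 1→2:
  ẍ = (ẋ'−ẋ)/dt = (1.754585360−1.655133476)/0.041285 = 2.408911
  θ̈ = (θ̇'−θ̇)/dt = (-0.609168584−-0.580318021)/0.041285 = -0.698815
  sinθ=0.173867, cosθ=0.984769
  F = (M+m)·ẍ + m·l·cosθ·θ̈ − m·l·sinθ·θ̇² = 2.920327 + -0.048454 − 0.004123 = 2.867751
step 2→3:
  ẍ = (ẋ'−ẋ)/dt = (2.105311999−1.754585360)/0.041285 = 8.495256
  θ̈ = (θ̇'−θ̇)/dt = (-0.908895396−-0.609168584)/0.041285 = -7.259945
  sinθ=0.150226, cosθ=0.988652
  F = (M+m)·ẍ + m·l·cosθ·θ̈ − m·l·sinθ·θ̇² = 10.298816 + -0.505368 − 0.003925 = 9.789523
step 3→4:
  ẍ = (ẋ'−ẋ)/dt = (2.036000957−2.105311999)/0.041285 = -1.678843
  θ̈ = (θ̇'−θ̇)/dt = (-0.783598391−-0.908895396)/0.041285 = 3.034928
  sinθ=0.125317, cosθ=0.992117
  F = (M+m)·ẍ + m·l·cosθ·θ̈ − m·l·sinθ·θ̇² = -2.035265 + 0.212003 − 0.007289 = -1.830551
step 4→5:
  ẍ = (ẋ'−ẋ)/dt = (2.287000620−2.036000957)/0.041285 = 6.079682
  θ̈ = (θ̇'−θ̇)/dt = (-1.008344510−-0.783598391)/0.041285 = -5.443772
  sinθ=0.088009, cosθ=0.996120
  F = (M+m)·ẍ + m·l·cosθ·θ̈ − m·l·sinθ·θ̇² = 7.370410 + -0.381805 − 0.003805 = 6.984800
step 5→6:
  ẍ = (ẋ'−ẋ)/dt = (2.745116765−2.287000620)/0.041285 = 11.096431
  θ̈ = (θ̇'−θ̇)/dt = (-1.464194474−-1.008344510)/0.041285 = -11.041540
  sinθ=0.055744, cosθ=0.998445
  F = (M+m)·ẍ + m·l·cosθ·θ̈ − m·l·sinθ·θ̇² = 13.452225 + -0.776220 − 0.003991 = 12.672015

F_0 = -8.318502 N
F_1 = 2.867751 N
F_2 = 9.789523 N
F_3 = -1.830551 N
F_4 = 6.984800 N
F_5 = 12.672015 N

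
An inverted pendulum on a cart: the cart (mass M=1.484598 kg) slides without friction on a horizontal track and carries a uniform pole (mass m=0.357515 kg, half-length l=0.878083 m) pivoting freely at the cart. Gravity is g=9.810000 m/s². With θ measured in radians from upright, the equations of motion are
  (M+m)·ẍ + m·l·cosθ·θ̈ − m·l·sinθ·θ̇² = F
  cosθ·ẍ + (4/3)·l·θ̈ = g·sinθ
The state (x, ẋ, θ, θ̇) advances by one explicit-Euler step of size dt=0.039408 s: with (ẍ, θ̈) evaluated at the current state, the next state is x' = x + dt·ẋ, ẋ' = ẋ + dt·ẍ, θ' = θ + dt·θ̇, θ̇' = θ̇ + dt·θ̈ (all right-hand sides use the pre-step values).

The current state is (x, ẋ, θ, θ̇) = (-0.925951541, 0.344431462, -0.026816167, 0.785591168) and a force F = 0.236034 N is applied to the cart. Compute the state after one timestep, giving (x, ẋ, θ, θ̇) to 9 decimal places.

(-0.912378186, 0.351975331, 0.004142410, 0.770296336)

sinθ=-0.026812953, cosθ=0.999640468
temp = (F + m·l·θ̇²·sinθ)/(M+m) = (0.236034 + -0.005194786)/1.842113 = 0.125312190
θ̈ = (g·sinθ − cosθ·temp)/(l·(4/3 − m·cos²θ/(M+m))) = -0.388114904
ẍ = temp − m·l·θ̈·cosθ/(M+m) = 0.191429887
Euler: x'=-0.925951541+0.039408·0.344431462=-0.912378186, ẋ'=0.344431462+0.039408·0.191429887=0.351975331
       θ'=-0.026816167+0.039408·0.785591168=0.004142410, θ̇'=0.785591168+0.039408·-0.388114904=0.770296336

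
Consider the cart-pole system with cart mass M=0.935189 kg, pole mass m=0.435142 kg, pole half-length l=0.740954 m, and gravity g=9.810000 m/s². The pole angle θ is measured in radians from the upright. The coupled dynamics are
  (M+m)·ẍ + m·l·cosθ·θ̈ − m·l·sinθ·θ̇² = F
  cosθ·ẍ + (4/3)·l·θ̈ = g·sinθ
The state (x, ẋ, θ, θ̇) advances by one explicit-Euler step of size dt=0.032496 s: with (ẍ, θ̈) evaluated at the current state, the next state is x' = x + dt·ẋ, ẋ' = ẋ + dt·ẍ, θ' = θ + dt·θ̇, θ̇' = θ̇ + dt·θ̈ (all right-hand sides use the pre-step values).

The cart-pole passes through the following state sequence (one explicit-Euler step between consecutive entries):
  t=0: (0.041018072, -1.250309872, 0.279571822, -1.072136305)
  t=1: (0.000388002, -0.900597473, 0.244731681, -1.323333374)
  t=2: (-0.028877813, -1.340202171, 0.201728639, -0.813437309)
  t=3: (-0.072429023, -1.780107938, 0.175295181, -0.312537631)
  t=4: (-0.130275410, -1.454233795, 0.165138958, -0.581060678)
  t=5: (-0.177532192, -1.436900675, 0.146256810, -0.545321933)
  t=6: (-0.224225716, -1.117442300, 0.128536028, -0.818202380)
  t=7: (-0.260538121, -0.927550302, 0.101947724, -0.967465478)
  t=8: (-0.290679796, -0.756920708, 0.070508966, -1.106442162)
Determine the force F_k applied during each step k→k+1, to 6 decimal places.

F_0 = 12.249261 N
F_1 = -13.766235 N
F_2 = -13.724161 N
F_3 = 11.112952 N
F_4 = 1.062799 N
F_5 = 10.778767 N
F_6 = 6.511182 N
F_7 = 5.792859 N

step 0→1:
  ẍ = (ẋ'−ẋ)/dt = (-0.900597473−-1.250309872)/0.032496 = 10.761706
  θ̈ = (θ̇'−θ̇)/dt = (-1.323333374−-1.072136305)/0.032496 = -7.730092
  sinθ=0.275944, cosθ=0.961174
  F = (M+m)·ẍ + m·l·cosθ·θ̈ − m·l·sinθ·θ̇² = 14.747099 + -2.395570 − 0.102269 = 12.249261
step 1→2:
  ẍ = (ẋ'−ẋ)/dt = (-1.340202171−-0.900597473)/0.032496 = -13.527963
  θ̈ = (θ̇'−θ̇)/dt = (-0.813437309−-1.323333374)/0.032496 = 15.691041
  sinθ=0.242296, cosθ=0.970202
  F = (M+m)·ẍ + m·l·cosθ·θ̈ − m·l·sinθ·θ̇² = -18.537788 + 4.908359 − 0.136807 = -13.766235
step 2→3:
  ẍ = (ẋ'−ẋ)/dt = (-1.780107938−-1.340202171)/0.032496 = -13.537228
  θ̈ = (θ̇'−θ̇)/dt = (-0.312537631−-0.813437309)/0.032496 = 15.414195
  sinθ=0.200363, cosθ=0.979722
  F = (M+m)·ẍ + m·l·cosθ·θ̈ − m·l·sinθ·θ̇² = -18.550483 + 4.869068 − 0.042745 = -13.724161
step 3→4:
  ẍ = (ẋ'−ẋ)/dt = (-1.454233795−-1.780107938)/0.032496 = 10.028131
  θ̈ = (θ̇'−θ̇)/dt = (-0.581060678−-0.312537631)/0.032496 = -8.263265
  sinθ=0.174399, cosθ=0.984675
  F = (M+m)·ẍ + m·l·cosθ·θ̈ − m·l·sinθ·θ̇² = 13.741859 + -2.623414 − 0.005493 = 11.112952
step 4→5:
  ẍ = (ẋ'−ẋ)/dt = (-1.436900675−-1.454233795)/0.032496 = 0.533392
  θ̈ = (θ̇'−θ̇)/dt = (-0.545321933−-0.581060678)/0.032496 = 1.099789
  sinθ=0.164389, cosθ=0.986396
  F = (M+m)·ẍ + m·l·cosθ·θ̈ − m·l·sinθ·θ̇² = 0.730924 + 0.349770 − 0.017895 = 1.062799
step 5→6:
  ẍ = (ẋ'−ẋ)/dt = (-1.117442300−-1.436900675)/0.032496 = 9.830698
  θ̈ = (θ̇'−θ̇)/dt = (-0.818202380−-0.545321933)/0.032496 = -8.397355
  sinθ=0.145736, cosθ=0.989324
  F = (M+m)·ẍ + m·l·cosθ·θ̈ − m·l·sinθ·θ̇² = 13.471311 + -2.678571 − 0.013973 = 10.778767
step 6→7:
  ẍ = (ẋ'−ẋ)/dt = (-0.927550302−-1.117442300)/0.032496 = 5.843550
  θ̈ = (θ̇'−θ̇)/dt = (-0.967465478−-0.818202380)/0.032496 = -4.593276
  sinθ=0.128182, cosθ=0.991751
  F = (M+m)·ẍ + m·l·cosθ·θ̈ − m·l·sinθ·θ̇² = 8.007598 + -1.468748 − 0.027668 = 6.511182
step 7→8:
  ẍ = (ẋ'−ẋ)/dt = (-0.756920708−-0.927550302)/0.032496 = 5.250788
  θ̈ = (θ̇'−θ̇)/dt = (-1.106442162−-0.967465478)/0.032496 = -4.276732
  sinθ=0.101771, cosθ=0.994808
  F = (M+m)·ẍ + m·l·cosθ·θ̈ − m·l·sinθ·θ̇² = 7.195317 + -1.371745 − 0.030713 = 5.792859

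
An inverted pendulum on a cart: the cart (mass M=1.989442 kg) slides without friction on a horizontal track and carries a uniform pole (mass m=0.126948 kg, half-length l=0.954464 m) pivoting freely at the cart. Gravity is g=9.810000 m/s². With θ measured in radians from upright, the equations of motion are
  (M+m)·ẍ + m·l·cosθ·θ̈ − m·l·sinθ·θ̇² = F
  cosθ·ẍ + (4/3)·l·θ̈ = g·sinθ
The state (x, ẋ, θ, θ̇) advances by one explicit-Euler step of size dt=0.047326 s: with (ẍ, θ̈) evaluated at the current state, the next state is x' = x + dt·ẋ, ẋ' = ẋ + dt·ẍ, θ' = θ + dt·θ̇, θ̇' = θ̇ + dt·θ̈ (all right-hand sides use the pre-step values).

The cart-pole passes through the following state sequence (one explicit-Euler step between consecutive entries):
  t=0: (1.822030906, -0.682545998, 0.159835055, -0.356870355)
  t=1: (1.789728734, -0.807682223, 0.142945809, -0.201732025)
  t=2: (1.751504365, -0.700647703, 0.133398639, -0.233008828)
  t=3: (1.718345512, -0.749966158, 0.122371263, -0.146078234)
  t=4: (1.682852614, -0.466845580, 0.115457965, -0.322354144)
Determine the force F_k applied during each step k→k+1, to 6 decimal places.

step 0→1:
  ẍ = (ẋ'−ẋ)/dt = (-0.807682223−-0.682545998)/0.047326 = -2.644133
  θ̈ = (θ̇'−θ̇)/dt = (-0.201732025−-0.356870355)/0.047326 = 3.278078
  sinθ=0.159155, cosθ=0.987254
  F = (M+m)·ẍ + m·l·cosθ·θ̈ − m·l·sinθ·θ̇² = -5.596016 + 0.392133 − 0.002456 = -5.206339
step 1→2:
  ẍ = (ẋ'−ẋ)/dt = (-0.700647703−-0.807682223)/0.047326 = 2.261643
  θ̈ = (θ̇'−θ̇)/dt = (-0.233008828−-0.201732025)/0.047326 = -0.660880
  sinθ=0.142459, cosθ=0.989801
  F = (M+m)·ẍ + m·l·cosθ·θ̈ − m·l·sinθ·θ̇² = 4.786519 + -0.079260 − 0.000702 = 4.706556
step 2→3:
  ẍ = (ẋ'−ẋ)/dt = (-0.749966158−-0.700647703)/0.047326 = -1.042101
  θ̈ = (θ̇'−θ̇)/dt = (-0.146078234−-0.233008828)/0.047326 = 1.836846
  sinθ=0.133003, cosθ=0.991116
  F = (M+m)·ẍ + m·l·cosθ·θ̈ − m·l·sinθ·θ̇² = -2.205491 + 0.220588 − 0.000875 = -1.985778
step 3→4:
  ẍ = (ẋ'−ẋ)/dt = (-0.466845580−-0.749966158)/0.047326 = 5.982348
  θ̈ = (θ̇'−θ̇)/dt = (-0.322354144−-0.146078234)/0.047326 = -3.724716
  sinθ=0.122066, cosθ=0.992522
  F = (M+m)·ẍ + m·l·cosθ·θ̈ − m·l·sinθ·θ̇² = 12.660980 + -0.447939 − 0.000316 = 12.212726

F_0 = -5.206339 N
F_1 = 4.706556 N
F_2 = -1.985778 N
F_3 = 12.212726 N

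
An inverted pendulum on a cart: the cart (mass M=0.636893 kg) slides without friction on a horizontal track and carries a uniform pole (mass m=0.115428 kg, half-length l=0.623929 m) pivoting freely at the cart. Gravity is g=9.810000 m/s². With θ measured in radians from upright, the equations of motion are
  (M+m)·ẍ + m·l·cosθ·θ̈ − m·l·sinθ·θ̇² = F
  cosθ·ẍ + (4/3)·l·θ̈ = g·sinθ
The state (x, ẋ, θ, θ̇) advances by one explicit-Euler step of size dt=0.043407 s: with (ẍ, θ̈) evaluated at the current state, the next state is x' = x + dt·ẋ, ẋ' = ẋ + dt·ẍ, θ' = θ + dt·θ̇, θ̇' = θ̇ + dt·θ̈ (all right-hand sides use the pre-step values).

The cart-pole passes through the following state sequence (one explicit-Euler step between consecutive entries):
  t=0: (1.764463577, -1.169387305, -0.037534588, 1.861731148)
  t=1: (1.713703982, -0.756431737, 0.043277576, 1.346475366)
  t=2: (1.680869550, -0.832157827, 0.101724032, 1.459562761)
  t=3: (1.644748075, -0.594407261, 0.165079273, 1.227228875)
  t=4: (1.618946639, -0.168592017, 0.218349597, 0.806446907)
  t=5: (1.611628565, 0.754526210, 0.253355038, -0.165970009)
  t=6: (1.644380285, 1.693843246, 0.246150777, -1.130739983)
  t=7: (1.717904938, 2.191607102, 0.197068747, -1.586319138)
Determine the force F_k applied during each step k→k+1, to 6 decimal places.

F_0 = 6.312340 N
F_1 = -1.130664 N
F_2 = 3.721578 N
F_3 = 6.673665 N
F_4 = 14.414064 N
F_5 = 14.729946 N
F_6 = 7.871609 N

step 0→1:
  ẍ = (ẋ'−ẋ)/dt = (-0.756431737−-1.169387305)/0.043407 = 9.513571
  θ̈ = (θ̇'−θ̇)/dt = (1.346475366−1.861731148)/0.043407 = -11.870338
  sinθ=-0.037526, cosθ=0.999296
  F = (M+m)·ẍ + m·l·cosθ·θ̈ − m·l·sinθ·θ̇² = 7.157259 + -0.854286 − -0.009367 = 6.312340
step 1→2:
  ẍ = (ẋ'−ẋ)/dt = (-0.832157827−-0.756431737)/0.043407 = -1.744559
  θ̈ = (θ̇'−θ̇)/dt = (1.459562761−1.346475366)/0.043407 = 2.605280
  sinθ=0.043264, cosθ=0.999064
  F = (M+m)·ẍ + m·l·cosθ·θ̈ − m·l·sinθ·θ̇² = -1.312469 + 0.187454 − 0.005649 = -1.130664
step 2→3:
  ẍ = (ẋ'−ẋ)/dt = (-0.594407261−-0.832157827)/0.043407 = 5.477240
  θ̈ = (θ̇'−θ̇)/dt = (1.227228875−1.459562761)/0.043407 = -5.352452
  sinθ=0.101549, cosθ=0.994831
  F = (M+m)·ẍ + m·l·cosθ·θ̈ − m·l·sinθ·θ̇² = 4.120643 + -0.383485 − 0.015580 = 3.721578
step 3→4:
  ẍ = (ẋ'−ẋ)/dt = (-0.168592017−-0.594407261)/0.043407 = 9.809829
  θ̈ = (θ̇'−θ̇)/dt = (0.806446907−1.227228875)/0.043407 = -9.693874
  sinθ=0.164331, cosθ=0.986405
  F = (M+m)·ẍ + m·l·cosθ·θ̈ − m·l·sinθ·θ̇² = 7.380140 + -0.688651 − 0.017824 = 6.673665
step 4→5:
  ẍ = (ẋ'−ẋ)/dt = (0.754526210−-0.168592017)/0.043407 = 21.266575
  θ̈ = (θ̇'−θ̇)/dt = (-0.165970009−0.806446907)/0.043407 = -22.402306
  sinθ=0.216619, cosθ=0.976256
  F = (M+m)·ẍ + m·l·cosθ·θ̈ − m·l·sinθ·θ̇² = 15.999291 + -1.575081 − 0.010146 = 14.414064
step 5→6:
  ẍ = (ẋ'−ẋ)/dt = (1.693843246−0.754526210)/0.043407 = 21.639759
  θ̈ = (θ̇'−θ̇)/dt = (-1.130739983−-0.165970009)/0.043407 = -22.226138
  sinθ=0.250653, cosθ=0.968077
  F = (M+m)·ẍ + m·l·cosθ·θ̈ − m·l·sinθ·θ̇² = 16.280045 + -1.549602 − 0.000497 = 14.729946
step 6→7:
  ẍ = (ẋ'−ẋ)/dt = (2.191607102−1.693843246)/0.043407 = 11.467364
  θ̈ = (θ̇'−θ̇)/dt = (-1.586319138−-1.130739983)/0.043407 = -10.495523
  sinθ=0.243673, cosθ=0.969858
  F = (M+m)·ẍ + m·l·cosθ·θ̈ − m·l·sinθ·θ̇² = 8.627139 + -0.733092 − 0.022438 = 7.871609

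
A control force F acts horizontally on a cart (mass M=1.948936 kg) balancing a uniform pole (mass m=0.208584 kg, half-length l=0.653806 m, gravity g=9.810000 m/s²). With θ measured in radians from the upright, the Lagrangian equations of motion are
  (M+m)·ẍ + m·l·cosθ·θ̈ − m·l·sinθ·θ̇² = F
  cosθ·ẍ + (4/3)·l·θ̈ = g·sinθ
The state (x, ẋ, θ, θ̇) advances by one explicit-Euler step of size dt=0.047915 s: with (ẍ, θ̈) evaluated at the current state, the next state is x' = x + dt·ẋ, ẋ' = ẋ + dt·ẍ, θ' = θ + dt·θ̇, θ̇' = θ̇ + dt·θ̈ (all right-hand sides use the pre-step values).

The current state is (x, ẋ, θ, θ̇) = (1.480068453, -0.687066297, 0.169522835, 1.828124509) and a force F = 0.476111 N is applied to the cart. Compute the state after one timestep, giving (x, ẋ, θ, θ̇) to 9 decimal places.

sinθ=0.168712043, cosθ=0.985665383
temp = (F + m·l·θ̇²·sinθ)/(M+m) = (0.476111 + 0.076893127)/2.157520 = 0.256314716
θ̈ = (g·sinθ − cosθ·temp)/(l·(4/3 − m·cos²θ/(M+m))) = 1.730678938
ẍ = temp − m·l·θ̈·cosθ/(M+m) = 0.148489317
Euler: x'=1.480068453+0.047915·-0.687066297=1.447147671, ẋ'=-0.687066297+0.047915·0.148489317=-0.679951431
       θ'=0.169522835+0.047915·1.828124509=0.257117421, θ̇'=1.828124509+0.047915·1.730678938=1.911049990

(1.447147671, -0.679951431, 0.257117421, 1.911049990)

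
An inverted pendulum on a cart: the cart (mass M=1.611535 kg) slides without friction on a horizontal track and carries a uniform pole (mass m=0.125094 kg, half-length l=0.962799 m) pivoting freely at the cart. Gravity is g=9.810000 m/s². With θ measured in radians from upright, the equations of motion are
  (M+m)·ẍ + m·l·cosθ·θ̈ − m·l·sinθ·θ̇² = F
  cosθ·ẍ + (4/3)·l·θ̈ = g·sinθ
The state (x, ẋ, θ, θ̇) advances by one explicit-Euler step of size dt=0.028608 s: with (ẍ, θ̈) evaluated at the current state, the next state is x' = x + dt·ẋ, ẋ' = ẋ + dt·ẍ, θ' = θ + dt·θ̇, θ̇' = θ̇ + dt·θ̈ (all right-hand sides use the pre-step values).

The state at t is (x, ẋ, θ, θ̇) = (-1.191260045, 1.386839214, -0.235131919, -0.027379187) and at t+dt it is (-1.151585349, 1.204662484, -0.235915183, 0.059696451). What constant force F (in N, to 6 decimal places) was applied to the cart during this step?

ẍ = (ẋ'−ẋ)/dt = (1.204662484−1.386839214)/0.028608 = -6.368034
θ̈ = (θ̇'−θ̇)/dt = (0.059696451−-0.027379187)/0.028608 = 3.043751
sinθ=-0.232971, cosθ=0.972484
F = (M+m)·ẍ + m·l·cosθ·θ̈ − m·l·sinθ·θ̇² = -11.058913 + 0.356503 − -0.000021 = -10.702389

F = -10.702389 N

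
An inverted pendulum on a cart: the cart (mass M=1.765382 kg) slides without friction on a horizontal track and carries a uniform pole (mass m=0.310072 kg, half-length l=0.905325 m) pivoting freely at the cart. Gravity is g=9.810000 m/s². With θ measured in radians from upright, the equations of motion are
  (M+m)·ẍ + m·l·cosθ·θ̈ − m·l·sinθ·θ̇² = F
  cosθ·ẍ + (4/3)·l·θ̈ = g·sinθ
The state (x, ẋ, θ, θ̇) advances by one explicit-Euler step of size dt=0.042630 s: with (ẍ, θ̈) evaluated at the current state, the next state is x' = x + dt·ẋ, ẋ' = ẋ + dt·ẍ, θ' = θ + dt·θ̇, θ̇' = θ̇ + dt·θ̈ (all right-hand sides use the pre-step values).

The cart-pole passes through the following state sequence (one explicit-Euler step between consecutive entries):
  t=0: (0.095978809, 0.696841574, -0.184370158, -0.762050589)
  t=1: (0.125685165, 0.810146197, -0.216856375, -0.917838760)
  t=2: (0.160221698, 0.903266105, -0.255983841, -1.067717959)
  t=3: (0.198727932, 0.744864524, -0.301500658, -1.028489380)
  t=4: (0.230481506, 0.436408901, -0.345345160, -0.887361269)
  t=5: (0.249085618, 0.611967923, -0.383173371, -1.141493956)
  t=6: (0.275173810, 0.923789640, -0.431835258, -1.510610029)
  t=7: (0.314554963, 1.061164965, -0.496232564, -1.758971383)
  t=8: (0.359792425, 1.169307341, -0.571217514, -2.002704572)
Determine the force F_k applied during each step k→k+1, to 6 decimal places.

step 0→1:
  ẍ = (ẋ'−ẋ)/dt = (0.810146197−0.696841574)/0.042630 = 2.657861
  θ̈ = (θ̇'−θ̇)/dt = (-0.917838760−-0.762050589)/0.042630 = -3.654426
  sinθ=-0.183327, cosθ=0.983052
  F = (M+m)·ẍ + m·l·cosθ·θ̈ − m·l·sinθ·θ̇² = 5.516269 + -1.008469 − -0.029886 = 4.537685
step 1→2:
  ẍ = (ẋ'−ẋ)/dt = (0.903266105−0.810146197)/0.042630 = 2.184375
  θ̈ = (θ̇'−θ̇)/dt = (-1.067717959−-0.917838760)/0.042630 = -3.515815
  sinθ=-0.215161, cosθ=0.976579
  F = (M+m)·ẍ + m·l·cosθ·θ̈ − m·l·sinθ·θ̇² = 4.533570 + -0.963830 − -0.050882 = 3.620622
step 2→3:
  ẍ = (ẋ'−ẋ)/dt = (0.744864524−0.903266105)/0.042630 = -3.715730
  θ̈ = (θ̇'−θ̇)/dt = (-1.028489380−-1.067717959)/0.042630 = 0.920211
  sinθ=-0.253197, cosθ=0.967415
  F = (M+m)·ẍ + m·l·cosθ·θ̈ − m·l·sinθ·θ̇² = -7.711827 + 0.249900 − -0.081029 = -7.380898
step 3→4:
  ẍ = (ẋ'−ẋ)/dt = (0.436408901−0.744864524)/0.042630 = -7.235647
  θ̈ = (θ̇'−θ̇)/dt = (-0.887361269−-1.028489380)/0.042630 = 3.310535
  sinθ=-0.296954, cosθ=0.954892
  F = (M+m)·ẍ + m·l·cosθ·θ̈ − m·l·sinθ·θ̇² = -15.017252 + 0.887400 − -0.088177 = -14.041675
step 4→5:
  ẍ = (ẋ'−ẋ)/dt = (0.611967923−0.436408901)/0.042630 = 4.118204
  θ̈ = (θ̇'−θ̇)/dt = (-1.141493956−-0.887361269)/0.042630 = -5.961358
  sinθ=-0.338521, cosθ=0.940959
  F = (M+m)·ẍ + m·l·cosθ·θ̈ − m·l·sinθ·θ̇² = 8.547142 + -1.574646 − -0.074826 = 7.047323
step 5→6:
  ẍ = (ẋ'−ẋ)/dt = (0.923789640−0.611967923)/0.042630 = 7.314607
  θ̈ = (θ̇'−θ̇)/dt = (-1.510610029−-1.141493956)/0.042630 = -8.658599
  sinθ=-0.373866, cosθ=0.927483
  F = (M+m)·ẍ + m·l·cosθ·θ̈ − m·l·sinθ·θ̇² = 15.181131 + -2.254346 − -0.136751 = 13.063536
step 6→7:
  ẍ = (ẋ'−ẋ)/dt = (1.061164965−0.923789640)/0.042630 = 3.222504
  θ̈ = (θ̇'−θ̇)/dt = (-1.758971383−-1.510610029)/0.042630 = -5.825976
  sinθ=-0.418538, cosθ=0.908199
  F = (M+m)·ẍ + m·l·cosθ·θ̈ − m·l·sinθ·θ̇² = 6.688158 + -1.485309 − -0.268106 = 5.470955
step 7→8:
  ẍ = (ẋ'−ẋ)/dt = (1.169307341−1.061164965)/0.042630 = 2.536767
  θ̈ = (θ̇'−θ̇)/dt = (-2.002704572−-1.758971383)/0.042630 = -5.717410
  sinθ=-0.476116, cosθ=0.879383
  F = (M+m)·ẍ + m·l·cosθ·θ̈ − m·l·sinθ·θ̇² = 5.264943 + -1.411381 − -0.413521 = 4.267083

F_0 = 4.537685 N
F_1 = 3.620622 N
F_2 = -7.380898 N
F_3 = -14.041675 N
F_4 = 7.047323 N
F_5 = 13.063536 N
F_6 = 5.470955 N
F_7 = 4.267083 N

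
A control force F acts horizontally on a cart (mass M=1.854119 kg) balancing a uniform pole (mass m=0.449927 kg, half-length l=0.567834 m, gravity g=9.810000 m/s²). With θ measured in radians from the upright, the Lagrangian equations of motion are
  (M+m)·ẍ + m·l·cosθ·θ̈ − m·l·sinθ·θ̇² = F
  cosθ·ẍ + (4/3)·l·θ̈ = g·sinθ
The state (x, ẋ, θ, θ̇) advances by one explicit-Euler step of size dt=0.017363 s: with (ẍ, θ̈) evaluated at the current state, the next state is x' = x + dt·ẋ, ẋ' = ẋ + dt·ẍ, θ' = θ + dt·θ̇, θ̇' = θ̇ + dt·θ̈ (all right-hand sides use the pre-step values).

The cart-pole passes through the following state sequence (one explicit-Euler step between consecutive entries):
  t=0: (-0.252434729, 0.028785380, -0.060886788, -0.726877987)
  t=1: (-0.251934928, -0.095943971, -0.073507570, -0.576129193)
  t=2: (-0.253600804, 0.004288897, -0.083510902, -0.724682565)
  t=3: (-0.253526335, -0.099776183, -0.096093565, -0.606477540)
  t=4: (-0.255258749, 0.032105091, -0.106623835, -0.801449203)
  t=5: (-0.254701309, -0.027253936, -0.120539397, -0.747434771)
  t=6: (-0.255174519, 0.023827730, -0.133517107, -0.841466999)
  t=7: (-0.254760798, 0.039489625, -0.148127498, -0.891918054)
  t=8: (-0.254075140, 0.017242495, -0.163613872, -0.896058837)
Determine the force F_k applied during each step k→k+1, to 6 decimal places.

F_0 = -14.329150 N
F_1 = 11.127039 N
F_2 = -12.064861 N
F_3 = 14.653848 N
F_4 = -7.069127 N
F_5 = 5.422053 N
F_6 = 1.366650 N
F_7 = -2.982429 N

step 0→1:
  ẍ = (ẋ'−ẋ)/dt = (-0.095943971−0.028785380)/0.017363 = -7.183629
  θ̈ = (θ̇'−θ̇)/dt = (-0.576129193−-0.726877987)/0.017363 = 8.682186
  sinθ=-0.060849, cosθ=0.998147
  F = (M+m)·ẍ + m·l·cosθ·θ̈ − m·l·sinθ·θ̇² = -16.551412 + 2.214048 − -0.008214 = -14.329150
step 1→2:
  ẍ = (ẋ'−ẋ)/dt = (0.004288897−-0.095943971)/0.017363 = 5.772785
  θ̈ = (θ̇'−θ̇)/dt = (-0.724682565−-0.576129193)/0.017363 = -8.555743
  sinθ=-0.073441, cosθ=0.997300
  F = (M+m)·ẍ + m·l·cosθ·θ̈ − m·l·sinθ·θ̇² = 13.300762 + -2.179951 − -0.006228 = 11.127039
step 2→3:
  ẍ = (ẋ'−ẋ)/dt = (-0.099776183−0.004288897)/0.017363 = -5.993497
  θ̈ = (θ̇'−θ̇)/dt = (-0.606477540−-0.724682565)/0.017363 = 6.807869
  sinθ=-0.083414, cosθ=0.996515
  F = (M+m)·ẍ + m·l·cosθ·θ̈ − m·l·sinθ·θ̇² = -13.809292 + 1.733239 − -0.011192 = -12.064861
step 3→4:
  ẍ = (ẋ'−ẋ)/dt = (0.032105091−-0.099776183)/0.017363 = 7.595535
  θ̈ = (θ̇'−θ̇)/dt = (-0.801449203−-0.606477540)/0.017363 = -11.229146
  sinθ=-0.095946, cosθ=0.995387
  F = (M+m)·ẍ + m·l·cosθ·θ̈ − m·l·sinθ·θ̇² = 17.500462 + -2.855630 − -0.009016 = 14.653848
step 4→5:
  ẍ = (ẋ'−ẋ)/dt = (-0.027253936−0.032105091)/0.017363 = -3.418708
  θ̈ = (θ̇'−θ̇)/dt = (-0.747434771−-0.801449203)/0.017363 = 3.110893
  sinθ=-0.106422, cosθ=0.994321
  F = (M+m)·ẍ + m·l·cosθ·θ̈ − m·l·sinθ·θ̇² = -7.876860 + 0.790269 − -0.017464 = -7.069127
step 5→6:
  ẍ = (ẋ'−ẋ)/dt = (0.023827730−-0.027253936)/0.017363 = 2.941984
  θ̈ = (θ̇'−θ̇)/dt = (-0.841466999−-0.747434771)/0.017363 = -5.415667
  sinθ=-0.120248, cosθ=0.992744
  F = (M+m)·ẍ + m·l·cosθ·θ̈ − m·l·sinθ·θ̇² = 6.778466 + -1.373576 − -0.017163 = 5.422053
step 6→7:
  ẍ = (ẋ'−ẋ)/dt = (0.039489625−0.023827730)/0.017363 = 0.902027
  θ̈ = (θ̇'−θ̇)/dt = (-0.891918054−-0.841466999)/0.017363 = -2.905665
  sinθ=-0.133121, cosθ=0.991100
  F = (M+m)·ẍ + m·l·cosθ·θ̈ − m·l·sinθ·θ̇² = 2.078312 + -0.735743 − -0.024081 = 1.366650
step 7→8:
  ẍ = (ẋ'−ẋ)/dt = (0.017242495−0.039489625)/0.017363 = -1.281295
  θ̈ = (θ̇'−θ̇)/dt = (-0.896058837−-0.891918054)/0.017363 = -0.238483
  sinθ=-0.147586, cosθ=0.989049
  F = (M+m)·ẍ + m·l·cosθ·θ̈ − m·l·sinθ·θ̇² = -2.952163 + -0.060261 − -0.029996 = -2.982429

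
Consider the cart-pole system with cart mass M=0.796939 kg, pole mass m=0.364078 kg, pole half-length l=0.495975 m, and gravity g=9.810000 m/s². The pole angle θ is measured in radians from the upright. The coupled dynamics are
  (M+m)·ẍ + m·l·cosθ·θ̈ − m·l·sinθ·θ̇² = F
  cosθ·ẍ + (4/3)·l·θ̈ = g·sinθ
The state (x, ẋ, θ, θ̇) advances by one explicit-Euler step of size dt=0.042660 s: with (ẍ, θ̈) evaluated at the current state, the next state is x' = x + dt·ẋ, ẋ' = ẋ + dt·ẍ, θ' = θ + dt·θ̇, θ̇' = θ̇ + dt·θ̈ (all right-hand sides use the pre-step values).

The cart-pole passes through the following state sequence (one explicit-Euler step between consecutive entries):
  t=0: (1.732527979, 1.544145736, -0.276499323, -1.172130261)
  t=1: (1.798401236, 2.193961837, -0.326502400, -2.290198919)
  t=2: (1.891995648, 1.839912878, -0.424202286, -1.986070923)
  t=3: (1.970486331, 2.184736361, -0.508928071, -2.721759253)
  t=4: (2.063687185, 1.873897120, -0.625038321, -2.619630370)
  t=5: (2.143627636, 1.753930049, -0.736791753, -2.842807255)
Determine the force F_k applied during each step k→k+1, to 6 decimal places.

F_0 = 13.199990 N
F_1 = -8.112562 N
F_2 = 6.839685 N
F_3 = -7.430387 N
F_4 = -3.305971 N

step 0→1:
  ẍ = (ẋ'−ẋ)/dt = (2.193961837−1.544145736)/0.042660 = 15.232445
  θ̈ = (θ̇'−θ̇)/dt = (-2.290198919−-1.172130261)/0.042660 = -26.208829
  sinθ=-0.272990, cosθ=0.962017
  F = (M+m)·ẍ + m·l·cosθ·θ̈ − m·l·sinθ·θ̇² = 17.685128 + -4.552863 − -0.067725 = 13.199990
step 1→2:
  ẍ = (ẋ'−ẋ)/dt = (1.839912878−2.193961837)/0.042660 = -8.299319
  θ̈ = (θ̇'−θ̇)/dt = (-1.986070923−-2.290198919)/0.042660 = 7.129114
  sinθ=-0.320732, cosθ=0.947170
  F = (M+m)·ẍ + m·l·cosθ·θ̈ − m·l·sinθ·θ̇² = -9.635651 + 1.219320 − -0.303769 = -8.112562
step 2→3:
  ẍ = (ẋ'−ẋ)/dt = (2.184736361−1.839912878)/0.042660 = 8.083063
  θ̈ = (θ̇'−θ̇)/dt = (-2.721759253−-1.986070923)/0.042660 = -17.245390
  sinθ=-0.411594, cosθ=0.911367
  F = (M+m)·ẍ + m·l·cosθ·θ̈ − m·l·sinθ·θ̇² = 9.384574 + -2.838054 − -0.293165 = 6.839685
step 3→4:
  ẍ = (ẋ'−ẋ)/dt = (1.873897120−2.184736361)/0.042660 = -7.286433
  θ̈ = (θ̇'−θ̇)/dt = (-2.619630370−-2.721759253)/0.042660 = 2.394020
  sinθ=-0.487241, cosθ=0.873267
  F = (M+m)·ẍ + m·l·cosθ·θ̈ − m·l·sinθ·θ̇² = -8.459673 + 0.377511 − -0.651775 = -7.430387
step 4→5:
  ẍ = (ẋ'−ẋ)/dt = (1.753930049−1.873897120)/0.042660 = -2.812168
  θ̈ = (θ̇'−θ̇)/dt = (-2.842807255−-2.619630370)/0.042660 = -5.231526
  sinθ=-0.585128, cosθ=0.810941
  F = (M+m)·ẍ + m·l·cosθ·θ̈ − m·l·sinθ·θ̇² = -3.264974 + -0.766076 − -0.725079 = -3.305971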